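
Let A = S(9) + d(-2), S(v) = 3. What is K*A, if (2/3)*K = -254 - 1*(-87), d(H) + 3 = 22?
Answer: -5511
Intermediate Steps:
d(H) = 19 (d(H) = -3 + 22 = 19)
K = -501/2 (K = 3*(-254 - 1*(-87))/2 = 3*(-254 + 87)/2 = (3/2)*(-167) = -501/2 ≈ -250.50)
A = 22 (A = 3 + 19 = 22)
K*A = -501/2*22 = -5511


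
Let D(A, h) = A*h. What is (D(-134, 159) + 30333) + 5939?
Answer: 14966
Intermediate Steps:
(D(-134, 159) + 30333) + 5939 = (-134*159 + 30333) + 5939 = (-21306 + 30333) + 5939 = 9027 + 5939 = 14966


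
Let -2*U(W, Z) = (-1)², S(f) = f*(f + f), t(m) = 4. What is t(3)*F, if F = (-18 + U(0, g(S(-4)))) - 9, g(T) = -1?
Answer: -110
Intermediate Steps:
S(f) = 2*f² (S(f) = f*(2*f) = 2*f²)
U(W, Z) = -½ (U(W, Z) = -½*(-1)² = -½*1 = -½)
F = -55/2 (F = (-18 - ½) - 9 = -37/2 - 9 = -55/2 ≈ -27.500)
t(3)*F = 4*(-55/2) = -110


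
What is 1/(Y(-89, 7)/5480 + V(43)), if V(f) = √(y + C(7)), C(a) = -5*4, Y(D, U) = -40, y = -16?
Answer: -137/675685 - 112614*I/675685 ≈ -0.00020276 - 0.16667*I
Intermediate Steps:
C(a) = -20
V(f) = 6*I (V(f) = √(-16 - 20) = √(-36) = 6*I)
1/(Y(-89, 7)/5480 + V(43)) = 1/(-40/5480 + 6*I) = 1/(-40*1/5480 + 6*I) = 1/(-1/137 + 6*I) = 18769*(-1/137 - 6*I)/675685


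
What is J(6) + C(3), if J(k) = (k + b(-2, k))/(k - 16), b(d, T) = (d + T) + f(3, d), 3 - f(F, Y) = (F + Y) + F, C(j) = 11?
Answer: 101/10 ≈ 10.100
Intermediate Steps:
f(F, Y) = 3 - Y - 2*F (f(F, Y) = 3 - ((F + Y) + F) = 3 - (Y + 2*F) = 3 + (-Y - 2*F) = 3 - Y - 2*F)
b(d, T) = -3 + T (b(d, T) = (d + T) + (3 - d - 2*3) = (T + d) + (3 - d - 6) = (T + d) + (-3 - d) = -3 + T)
J(k) = (-3 + 2*k)/(-16 + k) (J(k) = (k + (-3 + k))/(k - 16) = (-3 + 2*k)/(-16 + k))
J(6) + C(3) = (-3 + 2*6)/(-16 + 6) + 11 = (-3 + 12)/(-10) + 11 = -1/10*9 + 11 = -9/10 + 11 = 101/10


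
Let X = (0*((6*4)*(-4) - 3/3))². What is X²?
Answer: 0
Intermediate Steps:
X = 0 (X = (0*(24*(-4) - 3*⅓))² = (0*(-96 - 1))² = (0*(-97))² = 0² = 0)
X² = 0² = 0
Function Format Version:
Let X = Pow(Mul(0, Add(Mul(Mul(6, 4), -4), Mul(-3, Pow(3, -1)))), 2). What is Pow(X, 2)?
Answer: 0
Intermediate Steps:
X = 0 (X = Pow(Mul(0, Add(Mul(24, -4), Mul(-3, Rational(1, 3)))), 2) = Pow(Mul(0, Add(-96, -1)), 2) = Pow(Mul(0, -97), 2) = Pow(0, 2) = 0)
Pow(X, 2) = Pow(0, 2) = 0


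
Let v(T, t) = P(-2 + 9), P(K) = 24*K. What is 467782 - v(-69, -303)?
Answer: 467614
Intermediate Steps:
v(T, t) = 168 (v(T, t) = 24*(-2 + 9) = 24*7 = 168)
467782 - v(-69, -303) = 467782 - 1*168 = 467782 - 168 = 467614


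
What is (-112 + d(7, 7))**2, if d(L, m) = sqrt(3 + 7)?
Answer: (112 - sqrt(10))**2 ≈ 11846.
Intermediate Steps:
d(L, m) = sqrt(10)
(-112 + d(7, 7))**2 = (-112 + sqrt(10))**2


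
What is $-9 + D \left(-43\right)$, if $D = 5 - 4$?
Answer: $-52$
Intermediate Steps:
$D = 1$ ($D = 5 - 4 = 1$)
$-9 + D \left(-43\right) = -9 + 1 \left(-43\right) = -9 - 43 = -52$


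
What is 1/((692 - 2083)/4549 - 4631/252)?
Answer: -1146348/21416951 ≈ -0.053525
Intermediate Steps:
1/((692 - 2083)/4549 - 4631/252) = 1/(-1391*1/4549 - 4631*1/252) = 1/(-1391/4549 - 4631/252) = 1/(-21416951/1146348) = -1146348/21416951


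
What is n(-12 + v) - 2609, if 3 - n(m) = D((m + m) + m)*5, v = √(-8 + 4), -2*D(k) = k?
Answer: -2696 + 15*I ≈ -2696.0 + 15.0*I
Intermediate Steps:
D(k) = -k/2
v = 2*I (v = √(-4) = 2*I ≈ 2.0*I)
n(m) = 3 + 15*m/2 (n(m) = 3 - (-((m + m) + m)/2)*5 = 3 - (-(2*m + m)/2)*5 = 3 - (-3*m/2)*5 = 3 - (-15)*m/2 = 3 + 15*m/2)
n(-12 + v) - 2609 = (3 + 15*(-12 + 2*I)/2) - 2609 = (3 + (-90 + 15*I)) - 2609 = (-87 + 15*I) - 2609 = -2696 + 15*I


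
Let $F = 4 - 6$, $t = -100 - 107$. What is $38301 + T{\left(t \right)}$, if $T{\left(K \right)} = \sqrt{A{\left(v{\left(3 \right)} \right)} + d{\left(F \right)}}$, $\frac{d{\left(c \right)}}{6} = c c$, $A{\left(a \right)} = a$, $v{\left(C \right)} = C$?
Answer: $38301 + 3 \sqrt{3} \approx 38306.0$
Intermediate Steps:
$t = -207$ ($t = -100 - 107 = -207$)
$F = -2$ ($F = 4 - 6 = -2$)
$d{\left(c \right)} = 6 c^{2}$ ($d{\left(c \right)} = 6 c c = 6 c^{2}$)
$T{\left(K \right)} = 3 \sqrt{3}$ ($T{\left(K \right)} = \sqrt{3 + 6 \left(-2\right)^{2}} = \sqrt{3 + 6 \cdot 4} = \sqrt{3 + 24} = \sqrt{27} = 3 \sqrt{3}$)
$38301 + T{\left(t \right)} = 38301 + 3 \sqrt{3}$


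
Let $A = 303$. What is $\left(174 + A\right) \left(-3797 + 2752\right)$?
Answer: $-498465$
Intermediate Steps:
$\left(174 + A\right) \left(-3797 + 2752\right) = \left(174 + 303\right) \left(-3797 + 2752\right) = 477 \left(-1045\right) = -498465$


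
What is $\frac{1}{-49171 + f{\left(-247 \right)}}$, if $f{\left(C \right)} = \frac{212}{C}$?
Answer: $- \frac{247}{12145449} \approx -2.0337 \cdot 10^{-5}$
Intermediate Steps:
$\frac{1}{-49171 + f{\left(-247 \right)}} = \frac{1}{-49171 + \frac{212}{-247}} = \frac{1}{-49171 + 212 \left(- \frac{1}{247}\right)} = \frac{1}{-49171 - \frac{212}{247}} = \frac{1}{- \frac{12145449}{247}} = - \frac{247}{12145449}$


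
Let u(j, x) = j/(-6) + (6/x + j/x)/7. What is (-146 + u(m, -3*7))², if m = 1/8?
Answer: 5461569/256 ≈ 21334.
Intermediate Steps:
m = ⅛ ≈ 0.12500
u(j, x) = -j/6 + 6/(7*x) + j/(7*x) (u(j, x) = j*(-⅙) + (6/x + j/x)*(⅐) = -j/6 + (6/(7*x) + j/(7*x)) = -j/6 + 6/(7*x) + j/(7*x))
(-146 + u(m, -3*7))² = (-146 + (36 + 6*(⅛) - 7*⅛*(-3*7))/(42*((-3*7))))² = (-146 + (1/42)*(36 + ¾ - 7*⅛*(-21))/(-21))² = (-146 + (1/42)*(-1/21)*(36 + ¾ + 147/8))² = (-146 + (1/42)*(-1/21)*(441/8))² = (-146 - 1/16)² = (-2337/16)² = 5461569/256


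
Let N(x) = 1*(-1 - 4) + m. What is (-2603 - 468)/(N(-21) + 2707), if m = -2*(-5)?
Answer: -3071/2712 ≈ -1.1324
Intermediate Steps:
m = 10
N(x) = 5 (N(x) = 1*(-1 - 4) + 10 = 1*(-5) + 10 = -5 + 10 = 5)
(-2603 - 468)/(N(-21) + 2707) = (-2603 - 468)/(5 + 2707) = -3071/2712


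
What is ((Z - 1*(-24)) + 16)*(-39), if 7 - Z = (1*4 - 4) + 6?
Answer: -1599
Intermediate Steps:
Z = 1 (Z = 7 - ((1*4 - 4) + 6) = 7 - ((4 - 4) + 6) = 7 - (0 + 6) = 7 - 1*6 = 7 - 6 = 1)
((Z - 1*(-24)) + 16)*(-39) = ((1 - 1*(-24)) + 16)*(-39) = ((1 + 24) + 16)*(-39) = (25 + 16)*(-39) = 41*(-39) = -1599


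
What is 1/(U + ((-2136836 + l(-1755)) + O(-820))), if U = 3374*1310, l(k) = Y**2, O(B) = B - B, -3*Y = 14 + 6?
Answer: 9/20548336 ≈ 4.3799e-7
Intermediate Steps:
Y = -20/3 (Y = -(14 + 6)/3 = -1/3*20 = -20/3 ≈ -6.6667)
O(B) = 0
l(k) = 400/9 (l(k) = (-20/3)**2 = 400/9)
U = 4419940
1/(U + ((-2136836 + l(-1755)) + O(-820))) = 1/(4419940 + ((-2136836 + 400/9) + 0)) = 1/(4419940 + (-19231124/9 + 0)) = 1/(4419940 - 19231124/9) = 1/(20548336/9) = 9/20548336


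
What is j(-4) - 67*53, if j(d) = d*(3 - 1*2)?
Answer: -3555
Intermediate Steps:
j(d) = d (j(d) = d*(3 - 2) = d*1 = d)
j(-4) - 67*53 = -4 - 67*53 = -4 - 3551 = -3555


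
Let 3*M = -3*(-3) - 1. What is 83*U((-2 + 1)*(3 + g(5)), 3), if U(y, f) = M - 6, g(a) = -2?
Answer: -830/3 ≈ -276.67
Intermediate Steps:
M = 8/3 (M = (-3*(-3) - 1)/3 = (9 - 1)/3 = (⅓)*8 = 8/3 ≈ 2.6667)
U(y, f) = -10/3 (U(y, f) = 8/3 - 6 = -10/3)
83*U((-2 + 1)*(3 + g(5)), 3) = 83*(-10/3) = -830/3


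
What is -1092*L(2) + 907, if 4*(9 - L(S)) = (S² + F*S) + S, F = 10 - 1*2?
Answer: -2915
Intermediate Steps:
F = 8 (F = 10 - 2 = 8)
L(S) = 9 - 9*S/4 - S²/4 (L(S) = 9 - ((S² + 8*S) + S)/4 = 9 - (S² + 9*S)/4 = 9 + (-9*S/4 - S²/4) = 9 - 9*S/4 - S²/4)
-1092*L(2) + 907 = -1092*(9 - 9/4*2 - ¼*2²) + 907 = -1092*(9 - 9/2 - ¼*4) + 907 = -1092*(9 - 9/2 - 1) + 907 = -1092*7/2 + 907 = -3822 + 907 = -2915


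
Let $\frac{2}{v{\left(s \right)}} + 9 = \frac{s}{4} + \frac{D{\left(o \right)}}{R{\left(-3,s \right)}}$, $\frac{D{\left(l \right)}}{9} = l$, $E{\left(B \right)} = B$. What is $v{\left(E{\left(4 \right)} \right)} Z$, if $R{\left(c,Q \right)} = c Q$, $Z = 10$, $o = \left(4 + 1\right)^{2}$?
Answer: $- \frac{80}{107} \approx -0.74766$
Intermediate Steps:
$o = 25$ ($o = 5^{2} = 25$)
$D{\left(l \right)} = 9 l$
$R{\left(c,Q \right)} = Q c$
$v{\left(s \right)} = \frac{2}{-9 - \frac{75}{s} + \frac{s}{4}}$ ($v{\left(s \right)} = \frac{2}{-9 + \left(\frac{s}{4} + \frac{9 \cdot 25}{s \left(-3\right)}\right)} = \frac{2}{-9 + \left(s \frac{1}{4} + \frac{225}{\left(-3\right) s}\right)} = \frac{2}{-9 + \left(\frac{s}{4} + 225 \left(- \frac{1}{3 s}\right)\right)} = \frac{2}{-9 + \left(\frac{s}{4} - \frac{75}{s}\right)} = \frac{2}{-9 + \left(- \frac{75}{s} + \frac{s}{4}\right)} = \frac{2}{-9 - \frac{75}{s} + \frac{s}{4}}$)
$v{\left(E{\left(4 \right)} \right)} Z = 8 \cdot 4 \frac{1}{-300 + 4^{2} - 144} \cdot 10 = 8 \cdot 4 \frac{1}{-300 + 16 - 144} \cdot 10 = 8 \cdot 4 \frac{1}{-428} \cdot 10 = 8 \cdot 4 \left(- \frac{1}{428}\right) 10 = \left(- \frac{8}{107}\right) 10 = - \frac{80}{107}$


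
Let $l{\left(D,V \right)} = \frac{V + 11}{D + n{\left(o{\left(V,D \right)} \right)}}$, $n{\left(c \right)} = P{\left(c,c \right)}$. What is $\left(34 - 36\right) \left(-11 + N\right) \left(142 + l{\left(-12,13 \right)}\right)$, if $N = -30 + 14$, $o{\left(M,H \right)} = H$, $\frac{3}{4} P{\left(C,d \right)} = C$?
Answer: $\frac{53352}{7} \approx 7621.7$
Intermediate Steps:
$P{\left(C,d \right)} = \frac{4 C}{3}$
$N = -16$
$n{\left(c \right)} = \frac{4 c}{3}$
$l{\left(D,V \right)} = \frac{3 \left(11 + V\right)}{7 D}$ ($l{\left(D,V \right)} = \frac{V + 11}{D + \frac{4 D}{3}} = \frac{11 + V}{\frac{7}{3} D} = \left(11 + V\right) \frac{3}{7 D} = \frac{3 \left(11 + V\right)}{7 D}$)
$\left(34 - 36\right) \left(-11 + N\right) \left(142 + l{\left(-12,13 \right)}\right) = \left(34 - 36\right) \left(-11 - 16\right) \left(142 + \frac{3 \left(11 + 13\right)}{7 \left(-12\right)}\right) = \left(-2\right) \left(-27\right) \left(142 + \frac{3}{7} \left(- \frac{1}{12}\right) 24\right) = 54 \left(142 - \frac{6}{7}\right) = 54 \cdot \frac{988}{7} = \frac{53352}{7}$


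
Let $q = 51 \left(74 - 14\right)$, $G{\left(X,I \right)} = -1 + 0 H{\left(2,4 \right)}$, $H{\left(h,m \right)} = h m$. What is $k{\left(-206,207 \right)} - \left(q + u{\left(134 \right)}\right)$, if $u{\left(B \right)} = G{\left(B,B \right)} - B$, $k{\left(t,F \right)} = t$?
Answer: $-3131$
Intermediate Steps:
$G{\left(X,I \right)} = -1$ ($G{\left(X,I \right)} = -1 + 0 \cdot 2 \cdot 4 = -1 + 0 \cdot 8 = -1 + 0 = -1$)
$q = 3060$ ($q = 51 \cdot 60 = 3060$)
$u{\left(B \right)} = -1 - B$
$k{\left(-206,207 \right)} - \left(q + u{\left(134 \right)}\right) = -206 - \left(3060 - 135\right) = -206 - 2925 = -3131$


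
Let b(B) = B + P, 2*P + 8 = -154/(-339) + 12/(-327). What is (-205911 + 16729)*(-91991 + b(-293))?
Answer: 645134489660486/36951 ≈ 1.7459e+10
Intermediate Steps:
P = -140089/36951 (P = -4 + (-154/(-339) + 12/(-327))/2 = -4 + (-154*(-1/339) + 12*(-1/327))/2 = -4 + (154/339 - 4/109)/2 = -4 + (1/2)*(15430/36951) = -4 + 7715/36951 = -140089/36951 ≈ -3.7912)
b(B) = -140089/36951 + B (b(B) = B - 140089/36951 = -140089/36951 + B)
(-205911 + 16729)*(-91991 + b(-293)) = (-205911 + 16729)*(-91991 + (-140089/36951 - 293)) = -189182*(-91991 - 10966732/36951) = -189182*(-3410126173/36951) = 645134489660486/36951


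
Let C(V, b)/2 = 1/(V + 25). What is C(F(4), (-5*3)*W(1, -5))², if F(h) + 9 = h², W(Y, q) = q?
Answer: 1/256 ≈ 0.0039063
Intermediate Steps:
F(h) = -9 + h²
C(V, b) = 2/(25 + V) (C(V, b) = 2/(V + 25) = 2/(25 + V))
C(F(4), (-5*3)*W(1, -5))² = (2/(25 + (-9 + 4²)))² = (2/(25 + (-9 + 16)))² = (2/(25 + 7))² = (2/32)² = (2*(1/32))² = (1/16)² = 1/256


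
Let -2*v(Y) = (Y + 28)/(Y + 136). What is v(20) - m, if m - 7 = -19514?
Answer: 253589/13 ≈ 19507.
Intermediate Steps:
m = -19507 (m = 7 - 19514 = -19507)
v(Y) = -(28 + Y)/(2*(136 + Y)) (v(Y) = -(Y + 28)/(2*(Y + 136)) = -(28 + Y)/(2*(136 + Y)))
v(20) - m = (-28 - 1*20)/(2*(136 + 20)) - 1*(-19507) = (½)*(-28 - 20)/156 + 19507 = (½)*(1/156)*(-48) + 19507 = -2/13 + 19507 = 253589/13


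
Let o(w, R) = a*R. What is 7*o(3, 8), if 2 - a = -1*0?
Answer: 112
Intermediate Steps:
a = 2 (a = 2 - (-1)*0 = 2 - 1*0 = 2 + 0 = 2)
o(w, R) = 2*R
7*o(3, 8) = 7*(2*8) = 7*16 = 112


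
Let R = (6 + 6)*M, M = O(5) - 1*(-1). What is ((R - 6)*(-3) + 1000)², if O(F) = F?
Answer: 643204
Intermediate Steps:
M = 6 (M = 5 - 1*(-1) = 5 + 1 = 6)
R = 72 (R = (6 + 6)*6 = 12*6 = 72)
((R - 6)*(-3) + 1000)² = ((72 - 6)*(-3) + 1000)² = (66*(-3) + 1000)² = (-198 + 1000)² = 802² = 643204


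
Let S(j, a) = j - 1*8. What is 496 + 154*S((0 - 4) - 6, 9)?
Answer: -2276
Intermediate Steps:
S(j, a) = -8 + j (S(j, a) = j - 8 = -8 + j)
496 + 154*S((0 - 4) - 6, 9) = 496 + 154*(-8 + ((0 - 4) - 6)) = 496 + 154*(-8 + (-4 - 6)) = 496 + 154*(-8 - 10) = 496 + 154*(-18) = 496 - 2772 = -2276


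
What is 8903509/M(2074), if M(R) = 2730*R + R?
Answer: 8903509/5664094 ≈ 1.5719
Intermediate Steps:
M(R) = 2731*R
8903509/M(2074) = 8903509/((2731*2074)) = 8903509/5664094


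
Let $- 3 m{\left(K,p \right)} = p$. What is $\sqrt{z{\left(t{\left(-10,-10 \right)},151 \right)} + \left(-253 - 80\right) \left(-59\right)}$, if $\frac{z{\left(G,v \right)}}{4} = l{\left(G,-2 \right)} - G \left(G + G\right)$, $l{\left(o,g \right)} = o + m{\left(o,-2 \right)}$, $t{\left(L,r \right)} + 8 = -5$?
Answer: $\frac{\sqrt{164211}}{3} \approx 135.08$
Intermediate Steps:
$m{\left(K,p \right)} = - \frac{p}{3}$
$t{\left(L,r \right)} = -13$ ($t{\left(L,r \right)} = -8 - 5 = -13$)
$l{\left(o,g \right)} = \frac{2}{3} + o$ ($l{\left(o,g \right)} = o - - \frac{2}{3} = o + \frac{2}{3} = \frac{2}{3} + o$)
$z{\left(G,v \right)} = \frac{8}{3} - 8 G^{2} + 4 G$ ($z{\left(G,v \right)} = 4 \left(\left(\frac{2}{3} + G\right) - G \left(G + G\right)\right) = 4 \left(\left(\frac{2}{3} + G\right) - G 2 G\right) = 4 \left(\left(\frac{2}{3} + G\right) - 2 G^{2}\right) = 4 \left(\frac{2}{3} + G - 2 G^{2}\right) = \frac{8}{3} - 8 G^{2} + 4 G$)
$\sqrt{z{\left(t{\left(-10,-10 \right)},151 \right)} + \left(-253 - 80\right) \left(-59\right)} = \sqrt{\left(\frac{8}{3} - 8 \left(-13\right)^{2} + 4 \left(-13\right)\right) + \left(-253 - 80\right) \left(-59\right)} = \sqrt{\left(\frac{8}{3} - 1352 - 52\right) - -19647} = \sqrt{\left(\frac{8}{3} - 1352 - 52\right) + 19647} = \sqrt{- \frac{4204}{3} + 19647} = \sqrt{\frac{54737}{3}} = \frac{\sqrt{164211}}{3}$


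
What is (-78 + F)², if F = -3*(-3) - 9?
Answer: 6084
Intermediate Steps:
F = 0 (F = 9 - 9 = 0)
(-78 + F)² = (-78 + 0)² = (-78)² = 6084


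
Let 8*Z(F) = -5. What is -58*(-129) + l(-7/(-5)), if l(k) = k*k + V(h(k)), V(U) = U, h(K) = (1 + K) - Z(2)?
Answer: 1497397/200 ≈ 7487.0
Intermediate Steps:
Z(F) = -5/8 (Z(F) = (⅛)*(-5) = -5/8)
h(K) = 13/8 + K (h(K) = (1 + K) - 1*(-5/8) = (1 + K) + 5/8 = 13/8 + K)
l(k) = 13/8 + k + k² (l(k) = k*k + (13/8 + k) = k² + (13/8 + k) = 13/8 + k + k²)
-58*(-129) + l(-7/(-5)) = -58*(-129) + (13/8 - 7/(-5) + (-7/(-5))²) = 7482 + (13/8 - 7*(-⅕) + (-7*(-⅕))²) = 7482 + (13/8 + 7/5 + (7/5)²) = 7482 + (13/8 + 7/5 + 49/25) = 7482 + 997/200 = 1497397/200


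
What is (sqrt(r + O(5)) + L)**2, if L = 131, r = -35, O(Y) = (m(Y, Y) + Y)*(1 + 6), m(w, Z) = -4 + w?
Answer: (131 + sqrt(7))**2 ≈ 17861.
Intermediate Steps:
O(Y) = -28 + 14*Y (O(Y) = ((-4 + Y) + Y)*(1 + 6) = (-4 + 2*Y)*7 = -28 + 14*Y)
(sqrt(r + O(5)) + L)**2 = (sqrt(-35 + (-28 + 14*5)) + 131)**2 = (sqrt(-35 + (-28 + 70)) + 131)**2 = (sqrt(-35 + 42) + 131)**2 = (sqrt(7) + 131)**2 = (131 + sqrt(7))**2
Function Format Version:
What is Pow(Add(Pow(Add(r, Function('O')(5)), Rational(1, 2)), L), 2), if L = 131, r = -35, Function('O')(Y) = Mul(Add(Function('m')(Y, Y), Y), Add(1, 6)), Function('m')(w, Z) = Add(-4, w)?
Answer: Pow(Add(131, Pow(7, Rational(1, 2))), 2) ≈ 17861.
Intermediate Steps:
Function('O')(Y) = Add(-28, Mul(14, Y)) (Function('O')(Y) = Mul(Add(Add(-4, Y), Y), Add(1, 6)) = Mul(Add(-4, Mul(2, Y)), 7) = Add(-28, Mul(14, Y)))
Pow(Add(Pow(Add(r, Function('O')(5)), Rational(1, 2)), L), 2) = Pow(Add(Pow(Add(-35, Add(-28, Mul(14, 5))), Rational(1, 2)), 131), 2) = Pow(Add(Pow(Add(-35, Add(-28, 70)), Rational(1, 2)), 131), 2) = Pow(Add(Pow(Add(-35, 42), Rational(1, 2)), 131), 2) = Pow(Add(Pow(7, Rational(1, 2)), 131), 2) = Pow(Add(131, Pow(7, Rational(1, 2))), 2)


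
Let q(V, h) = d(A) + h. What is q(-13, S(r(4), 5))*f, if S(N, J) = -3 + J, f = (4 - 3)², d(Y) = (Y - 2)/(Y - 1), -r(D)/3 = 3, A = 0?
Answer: 4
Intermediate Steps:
r(D) = -9 (r(D) = -3*3 = -9)
d(Y) = (-2 + Y)/(-1 + Y)
f = 1 (f = 1² = 1)
q(V, h) = 2 + h (q(V, h) = (-2 + 0)/(-1 + 0) + h = -2/(-1) + h = -1*(-2) + h = 2 + h)
q(-13, S(r(4), 5))*f = (2 + (-3 + 5))*1 = (2 + 2)*1 = 4*1 = 4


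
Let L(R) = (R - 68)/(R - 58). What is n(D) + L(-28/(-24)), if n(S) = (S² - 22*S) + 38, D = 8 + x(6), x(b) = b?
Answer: -24833/341 ≈ -72.824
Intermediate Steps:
D = 14 (D = 8 + 6 = 14)
n(S) = 38 + S² - 22*S
L(R) = (-68 + R)/(-58 + R)
n(D) + L(-28/(-24)) = (38 + 14² - 22*14) + (-68 - 28/(-24))/(-58 - 28/(-24)) = (38 + 196 - 308) + (-68 - 28*(-1/24))/(-58 - 28*(-1/24)) = -74 + (-68 + 7/6)/(-58 + 7/6) = -74 - 401/6/(-341/6) = -74 - 6/341*(-401/6) = -74 + 401/341 = -24833/341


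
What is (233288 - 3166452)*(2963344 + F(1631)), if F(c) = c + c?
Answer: -8701541921384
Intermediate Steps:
F(c) = 2*c
(233288 - 3166452)*(2963344 + F(1631)) = (233288 - 3166452)*(2963344 + 2*1631) = -2933164*(2963344 + 3262) = -2933164*2966606 = -8701541921384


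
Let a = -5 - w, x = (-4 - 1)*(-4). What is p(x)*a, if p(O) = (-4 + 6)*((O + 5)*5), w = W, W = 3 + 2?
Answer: -2500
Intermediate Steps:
W = 5
x = 20 (x = -5*(-4) = 20)
w = 5
p(O) = 50 + 10*O (p(O) = 2*((5 + O)*5) = 2*(25 + 5*O) = 50 + 10*O)
a = -10 (a = -5 - 1*5 = -5 - 5 = -10)
p(x)*a = (50 + 10*20)*(-10) = (50 + 200)*(-10) = 250*(-10) = -2500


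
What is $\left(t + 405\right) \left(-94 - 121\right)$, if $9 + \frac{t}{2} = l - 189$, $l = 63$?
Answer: $-29025$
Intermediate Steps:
$t = -270$ ($t = -18 + 2 \left(63 - 189\right) = -18 + 2 \left(-126\right) = -18 - 252 = -270$)
$\left(t + 405\right) \left(-94 - 121\right) = \left(-270 + 405\right) \left(-94 - 121\right) = 135 \left(-215\right) = -29025$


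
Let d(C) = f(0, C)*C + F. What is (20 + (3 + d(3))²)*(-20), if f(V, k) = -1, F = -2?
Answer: -480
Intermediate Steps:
d(C) = -2 - C (d(C) = -C - 2 = -2 - C)
(20 + (3 + d(3))²)*(-20) = (20 + (3 + (-2 - 1*3))²)*(-20) = (20 + (3 + (-2 - 3))²)*(-20) = (20 + (3 - 5)²)*(-20) = (20 + (-2)²)*(-20) = (20 + 4)*(-20) = 24*(-20) = -480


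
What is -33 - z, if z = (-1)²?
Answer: -34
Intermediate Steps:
z = 1
-33 - z = -33 - 1*1 = -33 - 1 = -34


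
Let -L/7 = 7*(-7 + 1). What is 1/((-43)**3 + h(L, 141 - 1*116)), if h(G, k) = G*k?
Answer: -1/72157 ≈ -1.3859e-5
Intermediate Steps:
L = 294 (L = -49*(-7 + 1) = -49*(-6) = -7*(-42) = 294)
1/((-43)**3 + h(L, 141 - 1*116)) = 1/((-43)**3 + 294*(141 - 1*116)) = 1/(-79507 + 294*(141 - 116)) = 1/(-79507 + 294*25) = 1/(-79507 + 7350) = 1/(-72157) = -1/72157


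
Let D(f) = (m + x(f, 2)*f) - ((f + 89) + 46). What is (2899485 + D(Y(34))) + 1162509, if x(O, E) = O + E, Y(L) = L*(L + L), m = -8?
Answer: 9409507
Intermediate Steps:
Y(L) = 2*L² (Y(L) = L*(2*L) = 2*L²)
x(O, E) = E + O
D(f) = -143 - f + f*(2 + f) (D(f) = (-8 + (2 + f)*f) - ((f + 89) + 46) = (-8 + f*(2 + f)) - ((89 + f) + 46) = (-8 + f*(2 + f)) - (135 + f) = (-8 + f*(2 + f)) + (-135 - f) = -143 - f + f*(2 + f))
(2899485 + D(Y(34))) + 1162509 = (2899485 + (-143 + 2*34² + (2*34²)²)) + 1162509 = (2899485 + (-143 + 2*1156 + (2*1156)²)) + 1162509 = (2899485 + (-143 + 2312 + 2312²)) + 1162509 = (2899485 + (-143 + 2312 + 5345344)) + 1162509 = (2899485 + 5347513) + 1162509 = 8246998 + 1162509 = 9409507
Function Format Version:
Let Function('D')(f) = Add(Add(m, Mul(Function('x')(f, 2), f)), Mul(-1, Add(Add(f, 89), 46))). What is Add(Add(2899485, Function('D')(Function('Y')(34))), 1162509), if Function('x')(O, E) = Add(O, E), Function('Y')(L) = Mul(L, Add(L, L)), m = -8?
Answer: 9409507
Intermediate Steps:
Function('Y')(L) = Mul(2, Pow(L, 2)) (Function('Y')(L) = Mul(L, Mul(2, L)) = Mul(2, Pow(L, 2)))
Function('x')(O, E) = Add(E, O)
Function('D')(f) = Add(-143, Mul(-1, f), Mul(f, Add(2, f))) (Function('D')(f) = Add(Add(-8, Mul(Add(2, f), f)), Mul(-1, Add(Add(f, 89), 46))) = Add(Add(-8, Mul(f, Add(2, f))), Mul(-1, Add(Add(89, f), 46))) = Add(Add(-8, Mul(f, Add(2, f))), Mul(-1, Add(135, f))) = Add(Add(-8, Mul(f, Add(2, f))), Add(-135, Mul(-1, f))) = Add(-143, Mul(-1, f), Mul(f, Add(2, f))))
Add(Add(2899485, Function('D')(Function('Y')(34))), 1162509) = Add(Add(2899485, Add(-143, Mul(2, Pow(34, 2)), Pow(Mul(2, Pow(34, 2)), 2))), 1162509) = Add(Add(2899485, Add(-143, Mul(2, 1156), Pow(Mul(2, 1156), 2))), 1162509) = Add(Add(2899485, Add(-143, 2312, Pow(2312, 2))), 1162509) = Add(Add(2899485, Add(-143, 2312, 5345344)), 1162509) = Add(Add(2899485, 5347513), 1162509) = Add(8246998, 1162509) = 9409507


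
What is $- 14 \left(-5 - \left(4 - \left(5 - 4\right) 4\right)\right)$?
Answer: $70$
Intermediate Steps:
$- 14 \left(-5 - \left(4 - \left(5 - 4\right) 4\right)\right) = - 14 \left(-5 + \left(1 \cdot 4 - 4\right)\right) = - 14 \left(-5 + \left(4 - 4\right)\right) = - 14 \left(-5 + 0\right) = \left(-14\right) \left(-5\right) = 70$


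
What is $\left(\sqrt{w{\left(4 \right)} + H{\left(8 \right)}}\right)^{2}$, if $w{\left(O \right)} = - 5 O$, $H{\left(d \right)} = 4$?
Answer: $-16$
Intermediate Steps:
$\left(\sqrt{w{\left(4 \right)} + H{\left(8 \right)}}\right)^{2} = \left(\sqrt{\left(-5\right) 4 + 4}\right)^{2} = \left(\sqrt{-20 + 4}\right)^{2} = \left(\sqrt{-16}\right)^{2} = \left(4 i\right)^{2} = -16$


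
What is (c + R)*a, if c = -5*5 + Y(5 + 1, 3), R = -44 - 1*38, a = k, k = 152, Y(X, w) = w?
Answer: -15808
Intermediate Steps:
a = 152
R = -82 (R = -44 - 38 = -82)
c = -22 (c = -5*5 + 3 = -25 + 3 = -22)
(c + R)*a = (-22 - 82)*152 = -104*152 = -15808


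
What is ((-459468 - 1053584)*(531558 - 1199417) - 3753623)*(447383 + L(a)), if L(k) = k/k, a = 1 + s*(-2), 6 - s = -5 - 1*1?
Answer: 452082266624660280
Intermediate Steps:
s = 12 (s = 6 - (-5 - 1*1) = 6 - (-5 - 1) = 6 - 1*(-6) = 6 + 6 = 12)
a = -23 (a = 1 + 12*(-2) = 1 - 24 = -23)
L(k) = 1
((-459468 - 1053584)*(531558 - 1199417) - 3753623)*(447383 + L(a)) = ((-459468 - 1053584)*(531558 - 1199417) - 3753623)*(447383 + 1) = (-1513052*(-667859) - 3753623)*447384 = (1010505395668 - 3753623)*447384 = 1010501642045*447384 = 452082266624660280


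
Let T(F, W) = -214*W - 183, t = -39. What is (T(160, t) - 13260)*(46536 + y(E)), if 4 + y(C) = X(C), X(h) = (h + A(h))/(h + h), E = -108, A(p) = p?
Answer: -237178701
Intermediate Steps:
X(h) = 1 (X(h) = (h + h)/(h + h) = (2*h)/((2*h)) = (2*h)*(1/(2*h)) = 1)
T(F, W) = -183 - 214*W
y(C) = -3 (y(C) = -4 + 1 = -3)
(T(160, t) - 13260)*(46536 + y(E)) = ((-183 - 214*(-39)) - 13260)*(46536 - 3) = ((-183 + 8346) - 13260)*46533 = (8163 - 13260)*46533 = -5097*46533 = -237178701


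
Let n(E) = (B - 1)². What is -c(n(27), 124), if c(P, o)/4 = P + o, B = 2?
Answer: -500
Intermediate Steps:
n(E) = 1 (n(E) = (2 - 1)² = 1² = 1)
c(P, o) = 4*P + 4*o (c(P, o) = 4*(P + o) = 4*P + 4*o)
-c(n(27), 124) = -(4*1 + 4*124) = -(4 + 496) = -1*500 = -500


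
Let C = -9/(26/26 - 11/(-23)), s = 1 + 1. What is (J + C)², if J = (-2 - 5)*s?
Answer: 466489/1156 ≈ 403.54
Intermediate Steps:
s = 2
C = -207/34 (C = -9/(26*(1/26) - 11*(-1/23)) = -9/(1 + 11/23) = -9/34/23 = -9*23/34 = -207/34 ≈ -6.0882)
J = -14 (J = (-2 - 5)*2 = -7*2 = -14)
(J + C)² = (-14 - 207/34)² = (-683/34)² = 466489/1156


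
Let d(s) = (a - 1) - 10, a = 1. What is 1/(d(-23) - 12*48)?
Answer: -1/586 ≈ -0.0017065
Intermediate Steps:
d(s) = -10 (d(s) = (1 - 1) - 10 = 0 - 10 = -10)
1/(d(-23) - 12*48) = 1/(-10 - 12*48) = 1/(-10 - 576) = 1/(-586) = -1/586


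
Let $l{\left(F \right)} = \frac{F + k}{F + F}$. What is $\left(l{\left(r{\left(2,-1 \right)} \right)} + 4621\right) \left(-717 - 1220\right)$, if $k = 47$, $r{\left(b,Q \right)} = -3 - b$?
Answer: $- \frac{44713708}{5} \approx -8.9427 \cdot 10^{6}$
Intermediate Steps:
$l{\left(F \right)} = \frac{47 + F}{2 F}$ ($l{\left(F \right)} = \frac{F + 47}{F + F} = \frac{47 + F}{2 F}$)
$\left(l{\left(r{\left(2,-1 \right)} \right)} + 4621\right) \left(-717 - 1220\right) = \left(\frac{47 - 5}{2 \left(-3 - 2\right)} + 4621\right) \left(-717 - 1220\right) = \left(\frac{47 - 5}{2 \left(-3 - 2\right)} + 4621\right) \left(-1937\right) = \left(\frac{47 - 5}{2 \left(-5\right)} + 4621\right) \left(-1937\right) = \left(\frac{1}{2} \left(- \frac{1}{5}\right) 42 + 4621\right) \left(-1937\right) = \left(- \frac{21}{5} + 4621\right) \left(-1937\right) = \frac{23084}{5} \left(-1937\right) = - \frac{44713708}{5}$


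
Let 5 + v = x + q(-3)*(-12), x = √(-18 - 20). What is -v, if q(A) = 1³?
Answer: 17 - I*√38 ≈ 17.0 - 6.1644*I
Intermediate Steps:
q(A) = 1
x = I*√38 (x = √(-38) = I*√38 ≈ 6.1644*I)
v = -17 + I*√38 (v = -5 + (I*√38 + 1*(-12)) = -5 + (I*√38 - 12) = -5 + (-12 + I*√38) = -17 + I*√38 ≈ -17.0 + 6.1644*I)
-v = -(-17 + I*√38) = 17 - I*√38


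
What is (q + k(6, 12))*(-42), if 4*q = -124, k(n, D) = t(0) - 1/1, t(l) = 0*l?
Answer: 1344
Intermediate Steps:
t(l) = 0
k(n, D) = -1 (k(n, D) = 0 - 1/1 = 0 - 1*1 = 0 - 1 = -1)
q = -31 (q = (¼)*(-124) = -31)
(q + k(6, 12))*(-42) = (-31 - 1)*(-42) = -32*(-42) = 1344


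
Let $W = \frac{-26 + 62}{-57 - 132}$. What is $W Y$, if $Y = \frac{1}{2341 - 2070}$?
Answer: $- \frac{4}{5691} \approx -0.00070286$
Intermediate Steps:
$Y = \frac{1}{271} \approx 0.00369$
$W = - \frac{4}{21}$ ($W = \frac{36}{-189} = 36 \left(- \frac{1}{189}\right) = - \frac{4}{21} \approx -0.19048$)
$W Y = \left(- \frac{4}{21}\right) \frac{1}{271} = - \frac{4}{5691}$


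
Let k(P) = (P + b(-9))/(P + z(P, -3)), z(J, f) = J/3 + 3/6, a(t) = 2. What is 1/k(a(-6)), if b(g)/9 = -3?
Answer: -19/150 ≈ -0.12667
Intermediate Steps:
z(J, f) = ½ + J/3 (z(J, f) = J*(⅓) + 3*(⅙) = J/3 + ½ = ½ + J/3)
b(g) = -27 (b(g) = 9*(-3) = -27)
k(P) = (-27 + P)/(½ + 4*P/3) (k(P) = (P - 27)/(P + (½ + P/3)) = (-27 + P)/(½ + 4*P/3))
1/k(a(-6)) = 1/(6*(-27 + 2)/(3 + 8*2)) = 1/(6*(-25)/(3 + 16)) = 1/(6*(-25)/19) = 1/(6*(1/19)*(-25)) = 1/(-150/19) = -19/150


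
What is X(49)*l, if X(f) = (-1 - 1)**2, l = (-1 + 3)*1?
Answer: 8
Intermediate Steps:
l = 2 (l = 2*1 = 2)
X(f) = 4 (X(f) = (-2)**2 = 4)
X(49)*l = 4*2 = 8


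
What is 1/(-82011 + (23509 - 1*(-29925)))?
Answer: -1/28577 ≈ -3.4993e-5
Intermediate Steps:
1/(-82011 + (23509 - 1*(-29925))) = 1/(-82011 + (23509 + 29925)) = 1/(-82011 + 53434) = 1/(-28577) = -1/28577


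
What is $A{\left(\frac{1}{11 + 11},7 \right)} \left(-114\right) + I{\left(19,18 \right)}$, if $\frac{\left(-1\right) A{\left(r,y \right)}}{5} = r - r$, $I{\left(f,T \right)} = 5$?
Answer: $5$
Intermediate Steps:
$A{\left(r,y \right)} = 0$ ($A{\left(r,y \right)} = - 5 \left(r - r\right) = \left(-5\right) 0 = 0$)
$A{\left(\frac{1}{11 + 11},7 \right)} \left(-114\right) + I{\left(19,18 \right)} = 0 \left(-114\right) + 5 = 0 + 5 = 5$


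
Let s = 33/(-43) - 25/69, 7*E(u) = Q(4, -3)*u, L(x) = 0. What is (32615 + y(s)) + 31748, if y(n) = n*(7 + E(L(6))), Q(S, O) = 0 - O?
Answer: 190941557/2967 ≈ 64355.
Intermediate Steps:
Q(S, O) = -O
E(u) = 3*u/7 (E(u) = ((-1*(-3))*u)/7 = (3*u)/7 = 3*u/7)
s = -3352/2967 (s = 33*(-1/43) - 25*1/69 = -33/43 - 25/69 = -3352/2967 ≈ -1.1298)
y(n) = 7*n (y(n) = n*(7 + (3/7)*0) = n*(7 + 0) = n*7 = 7*n)
(32615 + y(s)) + 31748 = (32615 + 7*(-3352/2967)) + 31748 = (32615 - 23464/2967) + 31748 = 96745241/2967 + 31748 = 190941557/2967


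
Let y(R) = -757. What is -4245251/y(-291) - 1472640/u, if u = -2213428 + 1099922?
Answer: 2364113624243/421462021 ≈ 5609.3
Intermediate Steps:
u = -1113506
-4245251/y(-291) - 1472640/u = -4245251/(-757) - 1472640/(-1113506) = -4245251*(-1/757) - 1472640*(-1/1113506) = 4245251/757 + 736320/556753 = 2364113624243/421462021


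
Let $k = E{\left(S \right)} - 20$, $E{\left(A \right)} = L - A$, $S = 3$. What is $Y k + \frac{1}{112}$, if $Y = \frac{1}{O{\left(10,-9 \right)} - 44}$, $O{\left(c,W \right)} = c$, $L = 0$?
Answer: $\frac{1305}{1904} \approx 0.6854$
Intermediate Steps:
$E{\left(A \right)} = - A$ ($E{\left(A \right)} = 0 - A = - A$)
$Y = - \frac{1}{34}$ ($Y = \frac{1}{10 - 44} = \frac{1}{-34} = - \frac{1}{34} \approx -0.029412$)
$k = -23$ ($k = \left(-1\right) 3 - 20 = -3 - 20 = -23$)
$Y k + \frac{1}{112} = \left(- \frac{1}{34}\right) \left(-23\right) + \frac{1}{112} = \frac{23}{34} + \frac{1}{112} = \frac{1305}{1904}$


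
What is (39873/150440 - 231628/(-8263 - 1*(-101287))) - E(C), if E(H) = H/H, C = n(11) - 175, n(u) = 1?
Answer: -352589851/109332270 ≈ -3.2249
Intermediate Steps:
C = -174 (C = 1 - 175 = -174)
E(H) = 1
(39873/150440 - 231628/(-8263 - 1*(-101287))) - E(C) = (39873/150440 - 231628/(-8263 - 1*(-101287))) - 1*1 = (39873*(1/150440) - 231628/(-8263 + 101287)) - 1 = (39873/150440 - 231628/93024) - 1 = (39873/150440 - 231628*1/93024) - 1 = (39873/150440 - 57907/23256) - 1 = -243257581/109332270 - 1 = -352589851/109332270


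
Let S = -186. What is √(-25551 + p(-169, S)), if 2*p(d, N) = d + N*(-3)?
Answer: I*√101426/2 ≈ 159.24*I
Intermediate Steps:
p(d, N) = d/2 - 3*N/2 (p(d, N) = (d + N*(-3))/2 = (d - 3*N)/2 = d/2 - 3*N/2)
√(-25551 + p(-169, S)) = √(-25551 + ((½)*(-169) - 3/2*(-186))) = √(-25551 + (-169/2 + 279)) = √(-25551 + 389/2) = √(-50713/2) = I*√101426/2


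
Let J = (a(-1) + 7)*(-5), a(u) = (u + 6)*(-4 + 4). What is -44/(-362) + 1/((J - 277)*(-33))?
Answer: 226693/1863576 ≈ 0.12164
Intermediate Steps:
a(u) = 0 (a(u) = (6 + u)*0 = 0)
J = -35 (J = (0 + 7)*(-5) = 7*(-5) = -35)
-44/(-362) + 1/((J - 277)*(-33)) = -44/(-362) + 1/(-35 - 277*(-33)) = -44*(-1/362) - 1/33/(-312) = 22/181 - 1/312*(-1/33) = 22/181 + 1/10296 = 226693/1863576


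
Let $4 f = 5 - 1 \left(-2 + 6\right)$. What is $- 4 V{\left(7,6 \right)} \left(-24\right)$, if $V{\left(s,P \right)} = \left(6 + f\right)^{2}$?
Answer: $3750$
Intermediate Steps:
$f = \frac{1}{4}$ ($f = \frac{5 - 1 \left(-2 + 6\right)}{4} = \frac{5 - 1 \cdot 4}{4} = \frac{5 - 4}{4} = \frac{1}{4} \cdot 1 = \frac{1}{4} \approx 0.25$)
$V{\left(s,P \right)} = \frac{625}{16}$ ($V{\left(s,P \right)} = \left(6 + \frac{1}{4}\right)^{2} = \left(\frac{25}{4}\right)^{2} = \frac{625}{16}$)
$- 4 V{\left(7,6 \right)} \left(-24\right) = \left(-4\right) \frac{625}{16} \left(-24\right) = \left(- \frac{625}{4}\right) \left(-24\right) = 3750$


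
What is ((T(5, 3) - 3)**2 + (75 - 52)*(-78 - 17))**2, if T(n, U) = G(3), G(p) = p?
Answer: 4774225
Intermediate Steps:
T(n, U) = 3
((T(5, 3) - 3)**2 + (75 - 52)*(-78 - 17))**2 = ((3 - 3)**2 + (75 - 52)*(-78 - 17))**2 = (0**2 + 23*(-95))**2 = (0 - 2185)**2 = (-2185)**2 = 4774225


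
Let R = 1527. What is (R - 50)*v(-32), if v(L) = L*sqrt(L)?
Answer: -189056*I*sqrt(2) ≈ -2.6737e+5*I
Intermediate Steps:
v(L) = L**(3/2)
(R - 50)*v(-32) = (1527 - 50)*(-32)**(3/2) = 1477*(-128*I*sqrt(2)) = -189056*I*sqrt(2)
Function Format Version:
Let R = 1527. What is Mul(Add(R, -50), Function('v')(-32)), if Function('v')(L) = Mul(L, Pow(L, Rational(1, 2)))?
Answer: Mul(-189056, I, Pow(2, Rational(1, 2))) ≈ Mul(-2.6737e+5, I)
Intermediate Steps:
Function('v')(L) = Pow(L, Rational(3, 2))
Mul(Add(R, -50), Function('v')(-32)) = Mul(Add(1527, -50), Pow(-32, Rational(3, 2))) = Mul(1477, Mul(-128, I, Pow(2, Rational(1, 2)))) = Mul(-189056, I, Pow(2, Rational(1, 2)))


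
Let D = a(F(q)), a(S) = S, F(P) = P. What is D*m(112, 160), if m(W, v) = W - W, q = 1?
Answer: 0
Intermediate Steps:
m(W, v) = 0
D = 1
D*m(112, 160) = 1*0 = 0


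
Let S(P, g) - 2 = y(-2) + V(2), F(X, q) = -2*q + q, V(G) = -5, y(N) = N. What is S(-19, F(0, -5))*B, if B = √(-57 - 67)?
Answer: -10*I*√31 ≈ -55.678*I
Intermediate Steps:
F(X, q) = -q
S(P, g) = -5 (S(P, g) = 2 + (-2 - 5) = 2 - 7 = -5)
B = 2*I*√31 (B = √(-124) = 2*I*√31 ≈ 11.136*I)
S(-19, F(0, -5))*B = -10*I*√31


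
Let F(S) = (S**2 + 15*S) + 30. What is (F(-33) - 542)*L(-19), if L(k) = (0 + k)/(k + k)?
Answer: 41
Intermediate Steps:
F(S) = 30 + S**2 + 15*S
L(k) = 1/2 (L(k) = k/((2*k)) = k*(1/(2*k)) = 1/2)
(F(-33) - 542)*L(-19) = ((30 + (-33)**2 + 15*(-33)) - 542)*(1/2) = ((30 + 1089 - 495) - 542)*(1/2) = (624 - 542)*(1/2) = 82*(1/2) = 41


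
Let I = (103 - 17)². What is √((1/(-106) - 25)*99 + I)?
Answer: √55281862/106 ≈ 70.143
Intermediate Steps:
I = 7396 (I = 86² = 7396)
√((1/(-106) - 25)*99 + I) = √((1/(-106) - 25)*99 + 7396) = √((-1/106 - 25)*99 + 7396) = √(-2651/106*99 + 7396) = √(-262449/106 + 7396) = √(521527/106) = √55281862/106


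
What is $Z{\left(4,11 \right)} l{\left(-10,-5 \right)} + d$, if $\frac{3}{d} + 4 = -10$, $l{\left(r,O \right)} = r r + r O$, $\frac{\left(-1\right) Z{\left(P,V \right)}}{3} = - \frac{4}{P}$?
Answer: $\frac{6297}{14} \approx 449.79$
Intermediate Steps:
$Z{\left(P,V \right)} = \frac{12}{P}$ ($Z{\left(P,V \right)} = - 3 \left(- \frac{4}{P}\right) = \frac{12}{P}$)
$l{\left(r,O \right)} = r^{2} + O r$
$d = - \frac{3}{14}$ ($d = \frac{3}{-4 - 10} = \frac{3}{-14} = 3 \left(- \frac{1}{14}\right) = - \frac{3}{14} \approx -0.21429$)
$Z{\left(4,11 \right)} l{\left(-10,-5 \right)} + d = \frac{12}{4} \left(- 10 \left(-5 - 10\right)\right) - \frac{3}{14} = 12 \cdot \frac{1}{4} \left(\left(-10\right) \left(-15\right)\right) - \frac{3}{14} = 3 \cdot 150 - \frac{3}{14} = 450 - \frac{3}{14} = \frac{6297}{14}$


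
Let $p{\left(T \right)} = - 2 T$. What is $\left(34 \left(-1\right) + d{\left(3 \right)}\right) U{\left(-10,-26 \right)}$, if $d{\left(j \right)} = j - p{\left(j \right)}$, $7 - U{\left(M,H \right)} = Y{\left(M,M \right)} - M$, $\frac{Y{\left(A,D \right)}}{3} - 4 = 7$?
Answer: $900$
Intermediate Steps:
$Y{\left(A,D \right)} = 33$ ($Y{\left(A,D \right)} = 12 + 3 \cdot 7 = 12 + 21 = 33$)
$U{\left(M,H \right)} = -26 + M$ ($U{\left(M,H \right)} = 7 - \left(33 - M\right) = 7 + \left(-33 + M\right) = -26 + M$)
$d{\left(j \right)} = 3 j$ ($d{\left(j \right)} = j - - 2 j = j + 2 j = 3 j$)
$\left(34 \left(-1\right) + d{\left(3 \right)}\right) U{\left(-10,-26 \right)} = \left(34 \left(-1\right) + 3 \cdot 3\right) \left(-26 - 10\right) = \left(-34 + 9\right) \left(-36\right) = \left(-25\right) \left(-36\right) = 900$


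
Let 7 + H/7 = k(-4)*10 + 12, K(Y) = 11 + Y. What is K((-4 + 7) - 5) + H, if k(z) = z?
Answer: -236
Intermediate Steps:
H = -245 (H = -49 + 7*(-4*10 + 12) = -49 + 7*(-40 + 12) = -49 + 7*(-28) = -49 - 196 = -245)
K((-4 + 7) - 5) + H = (11 + ((-4 + 7) - 5)) - 245 = (11 + (3 - 5)) - 245 = (11 - 2) - 245 = 9 - 245 = -236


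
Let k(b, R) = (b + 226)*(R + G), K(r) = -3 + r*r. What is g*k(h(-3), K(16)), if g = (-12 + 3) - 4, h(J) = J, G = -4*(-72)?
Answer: -1568359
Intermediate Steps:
G = 288
K(r) = -3 + r²
k(b, R) = (226 + b)*(288 + R) (k(b, R) = (b + 226)*(R + 288) = (226 + b)*(288 + R))
g = -13 (g = -9 - 4 = -13)
g*k(h(-3), K(16)) = -13*(65088 + 226*(-3 + 16²) + 288*(-3) + (-3 + 16²)*(-3)) = -13*(65088 + 226*(-3 + 256) - 864 + (-3 + 256)*(-3)) = -13*(65088 + 226*253 - 864 + 253*(-3)) = -13*(65088 + 57178 - 864 - 759) = -13*120643 = -1568359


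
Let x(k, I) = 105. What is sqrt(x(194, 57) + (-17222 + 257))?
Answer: 2*I*sqrt(4215) ≈ 129.85*I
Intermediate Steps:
sqrt(x(194, 57) + (-17222 + 257)) = sqrt(105 + (-17222 + 257)) = sqrt(105 - 16965) = sqrt(-16860) = 2*I*sqrt(4215)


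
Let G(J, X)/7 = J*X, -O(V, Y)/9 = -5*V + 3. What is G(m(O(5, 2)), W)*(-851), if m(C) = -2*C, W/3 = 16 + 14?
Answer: 212307480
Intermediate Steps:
O(V, Y) = -27 + 45*V (O(V, Y) = -9*(-5*V + 3) = -9*(3 - 5*V) = -27 + 45*V)
W = 90 (W = 3*(16 + 14) = 3*30 = 90)
G(J, X) = 7*J*X (G(J, X) = 7*(J*X) = 7*J*X)
G(m(O(5, 2)), W)*(-851) = (7*(-2*(-27 + 45*5))*90)*(-851) = (7*(-2*(-27 + 225))*90)*(-851) = (7*(-2*198)*90)*(-851) = (7*(-396)*90)*(-851) = -249480*(-851) = 212307480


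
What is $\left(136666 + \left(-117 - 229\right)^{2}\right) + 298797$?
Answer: $555179$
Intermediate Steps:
$\left(136666 + \left(-117 - 229\right)^{2}\right) + 298797 = \left(136666 + \left(-346\right)^{2}\right) + 298797 = \left(136666 + 119716\right) + 298797 = 256382 + 298797 = 555179$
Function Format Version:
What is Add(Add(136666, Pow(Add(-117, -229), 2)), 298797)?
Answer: 555179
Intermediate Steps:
Add(Add(136666, Pow(Add(-117, -229), 2)), 298797) = Add(Add(136666, Pow(-346, 2)), 298797) = Add(Add(136666, 119716), 298797) = Add(256382, 298797) = 555179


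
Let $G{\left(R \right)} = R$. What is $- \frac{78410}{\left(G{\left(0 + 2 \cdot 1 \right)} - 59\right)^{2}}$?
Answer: $- \frac{78410}{3249} \approx -24.134$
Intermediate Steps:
$- \frac{78410}{\left(G{\left(0 + 2 \cdot 1 \right)} - 59\right)^{2}} = - \frac{78410}{\left(\left(0 + 2 \cdot 1\right) - 59\right)^{2}} = - \frac{78410}{\left(\left(0 + 2\right) - 59\right)^{2}} = - \frac{78410}{\left(2 - 59\right)^{2}} = - \frac{78410}{\left(-57\right)^{2}} = - \frac{78410}{3249}$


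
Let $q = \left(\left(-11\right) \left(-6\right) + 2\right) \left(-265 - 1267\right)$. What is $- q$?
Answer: $104176$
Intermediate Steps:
$q = -104176$ ($q = \left(66 + 2\right) \left(-1532\right) = 68 \left(-1532\right) = -104176$)
$- q = \left(-1\right) \left(-104176\right) = 104176$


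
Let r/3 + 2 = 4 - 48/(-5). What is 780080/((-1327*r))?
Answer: -1950200/115449 ≈ -16.892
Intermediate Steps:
r = 174/5 (r = -6 + 3*(4 - 48/(-5)) = -6 + 3*(4 - 48*(-1)/5) = -6 + 3*(4 - 8*(-6/5)) = -6 + 3*(4 + 48/5) = -6 + 3*(68/5) = -6 + 204/5 = 174/5 ≈ 34.800)
780080/((-1327*r)) = 780080/((-1327*174/5)) = 780080/(-230898/5) = 780080*(-5/230898) = -1950200/115449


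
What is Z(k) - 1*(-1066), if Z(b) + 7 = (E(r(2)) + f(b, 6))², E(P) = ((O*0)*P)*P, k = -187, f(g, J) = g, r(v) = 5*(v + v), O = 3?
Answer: 36028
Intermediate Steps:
r(v) = 10*v (r(v) = 5*(2*v) = 10*v)
E(P) = 0 (E(P) = ((3*0)*P)*P = (0*P)*P = 0*P = 0)
Z(b) = -7 + b² (Z(b) = -7 + (0 + b)² = -7 + b²)
Z(k) - 1*(-1066) = (-7 + (-187)²) - 1*(-1066) = (-7 + 34969) + 1066 = 34962 + 1066 = 36028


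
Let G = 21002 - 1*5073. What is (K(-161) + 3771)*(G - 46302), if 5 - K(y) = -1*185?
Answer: -120307453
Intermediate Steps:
K(y) = 190 (K(y) = 5 - (-1)*185 = 5 - 1*(-185) = 5 + 185 = 190)
G = 15929 (G = 21002 - 5073 = 15929)
(K(-161) + 3771)*(G - 46302) = (190 + 3771)*(15929 - 46302) = 3961*(-30373) = -120307453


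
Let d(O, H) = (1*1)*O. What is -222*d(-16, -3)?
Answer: 3552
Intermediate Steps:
d(O, H) = O (d(O, H) = 1*O = O)
-222*d(-16, -3) = -222*(-16) = 3552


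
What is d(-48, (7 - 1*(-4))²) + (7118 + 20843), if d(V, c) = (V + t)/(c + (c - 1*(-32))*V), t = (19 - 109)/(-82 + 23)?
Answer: 11915778619/426157 ≈ 27961.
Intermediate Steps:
t = 90/59 (t = -90/(-59) = -90*(-1/59) = 90/59 ≈ 1.5254)
d(V, c) = (90/59 + V)/(c + V*(32 + c)) (d(V, c) = (V + 90/59)/(c + (c - 1*(-32))*V) = (90/59 + V)/(c + (c + 32)*V) = (90/59 + V)/(c + (32 + c)*V) = (90/59 + V)/(c + V*(32 + c)))
d(-48, (7 - 1*(-4))²) + (7118 + 20843) = (90/59 - 48)/((7 - 1*(-4))² + 32*(-48) - 48*(7 - 1*(-4))²) + (7118 + 20843) = -2742/59/((7 + 4)² - 1536 - 48*(7 + 4)²) + 27961 = -2742/59/(11² - 1536 - 48*11²) + 27961 = -2742/59/(121 - 1536 - 48*121) + 27961 = -2742/59/(121 - 1536 - 5808) + 27961 = -2742/59/(-7223) + 27961 = -1/7223*(-2742/59) + 27961 = 2742/426157 + 27961 = 11915778619/426157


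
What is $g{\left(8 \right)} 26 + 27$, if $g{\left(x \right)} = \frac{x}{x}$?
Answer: $53$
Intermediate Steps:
$g{\left(x \right)} = 1$
$g{\left(8 \right)} 26 + 27 = 1 \cdot 26 + 27 = 26 + 27 = 53$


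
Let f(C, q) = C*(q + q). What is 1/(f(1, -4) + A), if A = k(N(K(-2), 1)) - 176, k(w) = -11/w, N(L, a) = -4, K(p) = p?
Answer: -4/725 ≈ -0.0055172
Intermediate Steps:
f(C, q) = 2*C*q (f(C, q) = C*(2*q) = 2*C*q)
A = -693/4 (A = -11/(-4) - 176 = -11*(-¼) - 176 = 11/4 - 176 = -693/4 ≈ -173.25)
1/(f(1, -4) + A) = 1/(2*1*(-4) - 693/4) = 1/(-8 - 693/4) = 1/(-725/4) = -4/725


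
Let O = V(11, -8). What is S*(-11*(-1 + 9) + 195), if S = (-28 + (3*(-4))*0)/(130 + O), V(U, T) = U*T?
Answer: -214/3 ≈ -71.333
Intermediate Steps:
V(U, T) = T*U
O = -88 (O = -8*11 = -88)
S = -⅔ (S = (-28 + (3*(-4))*0)/(130 - 88) = (-28 - 12*0)/42 = (-28 + 0)*(1/42) = -28*1/42 = -⅔ ≈ -0.66667)
S*(-11*(-1 + 9) + 195) = -2*(-11*(-1 + 9) + 195)/3 = -2*(-11*8 + 195)/3 = -2*(-88 + 195)/3 = -⅔*107 = -214/3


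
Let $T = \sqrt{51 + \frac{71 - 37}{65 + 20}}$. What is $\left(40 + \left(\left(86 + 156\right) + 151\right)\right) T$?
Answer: $\frac{433 \sqrt{1285}}{5} \approx 3104.3$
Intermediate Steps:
$T = \frac{\sqrt{1285}}{5}$ ($T = \sqrt{51 + \frac{34}{85}} = \sqrt{51 + 34 \cdot \frac{1}{85}} = \sqrt{51 + \frac{2}{5}} = \sqrt{\frac{257}{5}} = \frac{\sqrt{1285}}{5} \approx 7.1694$)
$\left(40 + \left(\left(86 + 156\right) + 151\right)\right) T = \left(40 + \left(\left(86 + 156\right) + 151\right)\right) \frac{\sqrt{1285}}{5} = \left(40 + \left(242 + 151\right)\right) \frac{\sqrt{1285}}{5} = \left(40 + 393\right) \frac{\sqrt{1285}}{5} = 433 \frac{\sqrt{1285}}{5} = \frac{433 \sqrt{1285}}{5}$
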